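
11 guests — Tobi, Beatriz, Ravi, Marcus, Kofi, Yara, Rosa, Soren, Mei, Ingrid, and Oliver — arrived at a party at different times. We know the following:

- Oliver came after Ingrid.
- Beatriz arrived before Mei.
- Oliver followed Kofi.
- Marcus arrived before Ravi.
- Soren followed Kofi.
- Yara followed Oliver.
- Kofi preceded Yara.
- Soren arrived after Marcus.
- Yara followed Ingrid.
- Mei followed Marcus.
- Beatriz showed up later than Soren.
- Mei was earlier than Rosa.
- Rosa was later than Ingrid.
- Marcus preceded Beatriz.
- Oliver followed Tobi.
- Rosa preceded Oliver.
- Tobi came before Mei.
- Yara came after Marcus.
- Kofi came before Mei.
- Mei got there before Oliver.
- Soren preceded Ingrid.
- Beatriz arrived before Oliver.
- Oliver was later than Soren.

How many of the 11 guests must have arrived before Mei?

5

Directly stated before Mei: Beatriz, Kofi, Marcus, and Tobi.
Soren reaches Mei via Soren → Beatriz → Mei.
No chain forces Oliver (or any of the others) ahead of Mei.
That's Beatriz, Kofi, Marcus, Soren, and Tobi — 5 in all.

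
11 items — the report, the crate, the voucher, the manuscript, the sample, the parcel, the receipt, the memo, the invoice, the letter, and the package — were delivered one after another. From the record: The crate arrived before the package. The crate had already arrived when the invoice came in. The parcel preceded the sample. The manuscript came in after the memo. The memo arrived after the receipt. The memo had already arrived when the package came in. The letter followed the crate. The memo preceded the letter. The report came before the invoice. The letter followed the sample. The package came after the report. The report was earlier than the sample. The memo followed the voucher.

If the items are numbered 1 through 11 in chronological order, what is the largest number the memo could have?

The memo must come before the letter, the manuscript, and the package — 3 items forced after it.
Everything else can be placed before the memo in some valid order, so the memo can sit as late as position 11 − 3 = 8.

8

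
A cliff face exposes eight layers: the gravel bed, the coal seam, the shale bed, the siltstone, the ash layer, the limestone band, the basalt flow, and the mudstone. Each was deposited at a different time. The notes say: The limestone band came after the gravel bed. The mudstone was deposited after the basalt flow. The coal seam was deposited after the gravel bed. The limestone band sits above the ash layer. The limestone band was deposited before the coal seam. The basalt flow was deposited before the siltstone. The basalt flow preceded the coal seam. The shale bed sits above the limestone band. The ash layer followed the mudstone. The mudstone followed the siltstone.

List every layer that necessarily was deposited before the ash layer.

Directly stated before the ash layer: the mudstone.
The basalt flow reaches the ash layer via the basalt flow → the mudstone → the ash layer.
The siltstone reaches the ash layer via the siltstone → the mudstone → the ash layer.

the basalt flow, the mudstone, the siltstone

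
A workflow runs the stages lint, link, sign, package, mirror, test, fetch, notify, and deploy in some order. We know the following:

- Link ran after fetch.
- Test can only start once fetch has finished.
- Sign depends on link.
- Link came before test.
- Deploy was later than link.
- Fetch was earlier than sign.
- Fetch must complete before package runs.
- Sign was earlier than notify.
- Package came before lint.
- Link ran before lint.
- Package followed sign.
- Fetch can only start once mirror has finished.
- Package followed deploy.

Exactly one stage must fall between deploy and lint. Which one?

package

Tracing the constraints gives deploy → package → lint, so package sits after deploy and before lint.
No other stage is forced both after deploy and before lint.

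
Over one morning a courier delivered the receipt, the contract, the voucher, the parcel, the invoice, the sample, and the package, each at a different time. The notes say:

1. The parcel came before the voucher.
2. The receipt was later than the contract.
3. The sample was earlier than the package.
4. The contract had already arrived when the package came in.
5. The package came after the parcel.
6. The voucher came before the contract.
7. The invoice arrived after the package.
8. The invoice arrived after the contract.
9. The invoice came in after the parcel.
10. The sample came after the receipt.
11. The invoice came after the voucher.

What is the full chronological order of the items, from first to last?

the parcel, the voucher, the contract, the receipt, the sample, the package, the invoice

The constraints fix every adjacent pair, so only one ordering works:
the parcel → the voucher → the contract → the receipt → the sample → the package → the invoice.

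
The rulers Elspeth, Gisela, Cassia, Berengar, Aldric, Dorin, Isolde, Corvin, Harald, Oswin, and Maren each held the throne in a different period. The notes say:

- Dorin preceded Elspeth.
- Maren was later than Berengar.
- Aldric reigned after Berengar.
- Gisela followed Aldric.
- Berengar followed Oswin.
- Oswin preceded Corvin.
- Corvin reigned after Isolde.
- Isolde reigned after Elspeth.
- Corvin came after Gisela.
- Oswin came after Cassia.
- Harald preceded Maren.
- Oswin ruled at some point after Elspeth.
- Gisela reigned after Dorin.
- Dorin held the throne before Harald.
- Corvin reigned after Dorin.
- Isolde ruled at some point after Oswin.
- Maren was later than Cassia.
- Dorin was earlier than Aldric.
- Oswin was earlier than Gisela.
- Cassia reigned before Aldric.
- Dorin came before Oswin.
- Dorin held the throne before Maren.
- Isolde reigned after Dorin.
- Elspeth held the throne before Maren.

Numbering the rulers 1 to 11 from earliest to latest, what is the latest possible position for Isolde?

10

Isolde must come before Corvin — 1 ruler forced after them.
Everything else can be placed before Isolde in some valid order, so Isolde can sit as late as position 11 − 1 = 10.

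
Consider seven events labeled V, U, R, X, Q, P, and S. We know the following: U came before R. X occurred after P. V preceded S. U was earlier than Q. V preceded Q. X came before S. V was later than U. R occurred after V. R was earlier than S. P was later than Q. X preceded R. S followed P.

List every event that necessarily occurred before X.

P, Q, U, V

Directly stated before X: P.
Q reaches X via Q → P → X.
U reaches X via U → Q → P → X.
V reaches X via V → Q → P → X.
No chain forces S (or any of the others) ahead of X.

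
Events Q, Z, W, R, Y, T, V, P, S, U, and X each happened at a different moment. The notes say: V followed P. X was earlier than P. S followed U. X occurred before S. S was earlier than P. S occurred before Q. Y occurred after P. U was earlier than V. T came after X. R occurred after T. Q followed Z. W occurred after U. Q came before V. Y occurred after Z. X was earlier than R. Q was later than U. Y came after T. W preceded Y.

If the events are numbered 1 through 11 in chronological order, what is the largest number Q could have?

10

Q must come before V — 1 event forced after it.
Everything else can be placed before Q in some valid order, so Q can sit as late as position 11 − 1 = 10.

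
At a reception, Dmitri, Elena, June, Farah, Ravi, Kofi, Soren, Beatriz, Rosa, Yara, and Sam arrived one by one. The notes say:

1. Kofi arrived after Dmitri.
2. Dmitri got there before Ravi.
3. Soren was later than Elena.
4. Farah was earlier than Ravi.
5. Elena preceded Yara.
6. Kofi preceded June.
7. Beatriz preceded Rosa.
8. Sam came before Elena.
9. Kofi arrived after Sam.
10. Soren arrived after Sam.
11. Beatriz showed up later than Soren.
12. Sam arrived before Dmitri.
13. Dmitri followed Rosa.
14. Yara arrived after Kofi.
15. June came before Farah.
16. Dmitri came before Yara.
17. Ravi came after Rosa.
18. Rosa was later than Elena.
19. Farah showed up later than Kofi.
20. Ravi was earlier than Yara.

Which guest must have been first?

Sam has a chain of constraints placing them before every other guest, so Sam must be first.

Sam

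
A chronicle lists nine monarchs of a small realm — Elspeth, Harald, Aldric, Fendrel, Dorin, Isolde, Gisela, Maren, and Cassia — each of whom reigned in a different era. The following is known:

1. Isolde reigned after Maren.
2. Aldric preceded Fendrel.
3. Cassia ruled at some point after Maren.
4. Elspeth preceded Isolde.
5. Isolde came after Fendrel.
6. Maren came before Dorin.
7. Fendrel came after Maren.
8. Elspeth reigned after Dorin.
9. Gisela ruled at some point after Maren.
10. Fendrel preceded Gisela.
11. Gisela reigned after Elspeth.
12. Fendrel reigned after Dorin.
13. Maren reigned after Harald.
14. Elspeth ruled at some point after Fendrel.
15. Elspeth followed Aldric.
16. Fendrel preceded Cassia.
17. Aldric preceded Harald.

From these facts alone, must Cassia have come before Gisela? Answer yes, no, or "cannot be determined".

cannot be determined

No chain of stated constraints runs from Cassia to Gisela, and none runs from Gisela to Cassia either.
So the relative order of Cassia and Gisela is not fixed by the given facts.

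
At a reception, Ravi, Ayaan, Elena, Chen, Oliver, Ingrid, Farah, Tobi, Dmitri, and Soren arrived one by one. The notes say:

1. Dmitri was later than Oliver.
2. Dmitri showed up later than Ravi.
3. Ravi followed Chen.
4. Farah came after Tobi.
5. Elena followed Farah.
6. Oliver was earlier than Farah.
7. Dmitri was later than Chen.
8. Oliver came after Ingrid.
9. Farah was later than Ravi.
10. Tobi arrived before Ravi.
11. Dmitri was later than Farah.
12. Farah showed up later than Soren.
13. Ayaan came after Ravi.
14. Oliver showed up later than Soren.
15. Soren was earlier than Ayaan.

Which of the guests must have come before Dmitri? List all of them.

Directly stated before Dmitri: Chen, Farah, Oliver, and Ravi.
Ingrid reaches Dmitri via Ingrid → Oliver → Dmitri.
Soren reaches Dmitri via Soren → Farah → Dmitri.
Tobi reaches Dmitri via Tobi → Ravi → Dmitri.

Chen, Farah, Ingrid, Oliver, Ravi, Soren, Tobi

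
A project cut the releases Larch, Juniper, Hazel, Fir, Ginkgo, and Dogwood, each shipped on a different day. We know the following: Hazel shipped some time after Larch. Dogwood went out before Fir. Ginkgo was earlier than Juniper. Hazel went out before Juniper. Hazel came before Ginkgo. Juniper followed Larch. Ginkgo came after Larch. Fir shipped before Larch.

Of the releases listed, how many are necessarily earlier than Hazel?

3

Directly stated before Hazel: Larch.
Dogwood reaches Hazel via Dogwood → Fir → Larch → Hazel.
Fir reaches Hazel via Fir → Larch → Hazel.
No chain forces Ginkgo (or any of the others) ahead of Hazel.
That's Dogwood, Fir, and Larch — 3 in all.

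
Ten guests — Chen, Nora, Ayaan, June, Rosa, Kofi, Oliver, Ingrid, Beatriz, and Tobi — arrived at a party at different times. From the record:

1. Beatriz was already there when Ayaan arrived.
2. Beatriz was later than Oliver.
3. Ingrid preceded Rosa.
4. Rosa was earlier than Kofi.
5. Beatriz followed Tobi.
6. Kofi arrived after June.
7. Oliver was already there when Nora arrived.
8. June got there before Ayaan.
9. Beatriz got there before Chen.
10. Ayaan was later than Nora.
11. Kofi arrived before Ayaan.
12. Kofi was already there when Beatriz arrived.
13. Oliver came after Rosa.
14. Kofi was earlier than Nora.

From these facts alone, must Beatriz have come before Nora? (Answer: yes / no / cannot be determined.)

No chain of stated constraints runs from Beatriz to Nora, and none runs from Nora to Beatriz either.
So the relative order of Beatriz and Nora is not fixed by the given facts.

cannot be determined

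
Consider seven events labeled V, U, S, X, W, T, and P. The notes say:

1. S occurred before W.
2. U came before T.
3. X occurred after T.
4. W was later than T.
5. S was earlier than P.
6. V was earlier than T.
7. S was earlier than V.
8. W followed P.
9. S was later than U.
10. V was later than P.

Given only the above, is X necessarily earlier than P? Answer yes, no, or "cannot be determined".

no

Tracing the constraints gives P → V → T → X, so P must come before X.
That means X cannot be before P.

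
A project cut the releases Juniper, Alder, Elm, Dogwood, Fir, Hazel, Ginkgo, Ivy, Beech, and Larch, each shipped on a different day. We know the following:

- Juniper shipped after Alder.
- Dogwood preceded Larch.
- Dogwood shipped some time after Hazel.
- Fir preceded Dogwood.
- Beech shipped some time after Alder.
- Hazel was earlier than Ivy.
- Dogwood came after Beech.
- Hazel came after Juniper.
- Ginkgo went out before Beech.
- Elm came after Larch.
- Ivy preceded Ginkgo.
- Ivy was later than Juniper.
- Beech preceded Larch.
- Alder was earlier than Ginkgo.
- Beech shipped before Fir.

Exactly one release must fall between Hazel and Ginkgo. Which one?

Tracing the constraints gives Hazel → Ivy → Ginkgo, so Ivy sits after Hazel and before Ginkgo.
No other release is forced both after Hazel and before Ginkgo.

Ivy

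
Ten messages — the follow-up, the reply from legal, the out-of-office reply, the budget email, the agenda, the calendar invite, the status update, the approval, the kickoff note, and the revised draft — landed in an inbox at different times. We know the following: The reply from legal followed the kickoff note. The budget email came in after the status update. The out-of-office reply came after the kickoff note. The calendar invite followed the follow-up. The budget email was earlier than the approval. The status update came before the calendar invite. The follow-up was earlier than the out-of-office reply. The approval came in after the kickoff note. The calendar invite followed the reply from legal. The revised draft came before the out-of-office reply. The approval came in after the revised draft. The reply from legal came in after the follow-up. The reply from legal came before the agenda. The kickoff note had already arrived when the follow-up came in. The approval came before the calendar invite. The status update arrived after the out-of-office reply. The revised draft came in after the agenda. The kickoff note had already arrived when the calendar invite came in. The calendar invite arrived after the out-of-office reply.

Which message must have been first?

the kickoff note

The kickoff note has a chain of constraints placing it before every other message, so the kickoff note must be first.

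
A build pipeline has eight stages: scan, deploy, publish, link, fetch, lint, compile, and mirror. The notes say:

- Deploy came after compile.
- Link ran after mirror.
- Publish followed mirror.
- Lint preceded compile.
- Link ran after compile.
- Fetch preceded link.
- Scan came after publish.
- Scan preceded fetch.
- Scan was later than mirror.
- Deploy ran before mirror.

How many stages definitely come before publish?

Directly stated before publish: mirror.
Compile reaches publish via compile → deploy → mirror → publish.
Deploy reaches publish via deploy → mirror → publish.
Lint reaches publish via lint → compile → deploy → mirror → publish.
That's compile, deploy, lint, and mirror — 4 in all.

4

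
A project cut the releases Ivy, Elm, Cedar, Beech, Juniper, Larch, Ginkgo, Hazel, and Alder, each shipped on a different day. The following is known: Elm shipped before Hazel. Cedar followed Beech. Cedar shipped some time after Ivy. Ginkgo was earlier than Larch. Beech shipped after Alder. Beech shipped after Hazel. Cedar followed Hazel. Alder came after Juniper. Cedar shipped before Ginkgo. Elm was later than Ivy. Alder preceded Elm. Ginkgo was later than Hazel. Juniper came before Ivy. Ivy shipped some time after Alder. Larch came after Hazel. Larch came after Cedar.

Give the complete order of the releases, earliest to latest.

The constraints fix every adjacent pair, so only one ordering works:
Juniper → Alder → Ivy → Elm → Hazel → Beech → Cedar → Ginkgo → Larch.

Juniper, Alder, Ivy, Elm, Hazel, Beech, Cedar, Ginkgo, Larch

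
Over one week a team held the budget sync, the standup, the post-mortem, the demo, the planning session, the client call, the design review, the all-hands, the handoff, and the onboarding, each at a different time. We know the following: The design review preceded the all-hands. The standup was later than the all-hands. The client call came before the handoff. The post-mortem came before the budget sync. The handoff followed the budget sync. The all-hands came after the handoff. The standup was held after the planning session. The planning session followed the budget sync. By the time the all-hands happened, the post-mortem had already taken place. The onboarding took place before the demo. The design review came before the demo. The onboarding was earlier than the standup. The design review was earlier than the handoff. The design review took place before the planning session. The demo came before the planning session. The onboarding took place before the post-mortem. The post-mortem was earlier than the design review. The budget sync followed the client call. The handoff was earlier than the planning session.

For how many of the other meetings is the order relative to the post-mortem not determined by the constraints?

1

Forced before the post-mortem: the onboarding; forced after the post-mortem: the all-hands, the budget sync, the demo, the design review, the handoff, the planning session, and the standup.
That leaves the client call with no forced order relative to the post-mortem — 1.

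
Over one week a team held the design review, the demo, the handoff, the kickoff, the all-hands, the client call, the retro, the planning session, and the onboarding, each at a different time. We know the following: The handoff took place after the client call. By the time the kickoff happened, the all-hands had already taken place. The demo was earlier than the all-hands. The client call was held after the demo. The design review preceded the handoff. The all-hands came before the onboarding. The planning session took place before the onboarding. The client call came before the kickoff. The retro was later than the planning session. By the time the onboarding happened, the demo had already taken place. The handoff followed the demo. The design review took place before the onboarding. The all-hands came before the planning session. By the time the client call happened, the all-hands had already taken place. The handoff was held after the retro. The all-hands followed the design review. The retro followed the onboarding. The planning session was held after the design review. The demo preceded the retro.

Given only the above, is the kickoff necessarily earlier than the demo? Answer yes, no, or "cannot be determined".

Tracing the constraints gives the demo → the client call → the kickoff, so the demo must come before the kickoff.
That means the kickoff cannot be before the demo.

no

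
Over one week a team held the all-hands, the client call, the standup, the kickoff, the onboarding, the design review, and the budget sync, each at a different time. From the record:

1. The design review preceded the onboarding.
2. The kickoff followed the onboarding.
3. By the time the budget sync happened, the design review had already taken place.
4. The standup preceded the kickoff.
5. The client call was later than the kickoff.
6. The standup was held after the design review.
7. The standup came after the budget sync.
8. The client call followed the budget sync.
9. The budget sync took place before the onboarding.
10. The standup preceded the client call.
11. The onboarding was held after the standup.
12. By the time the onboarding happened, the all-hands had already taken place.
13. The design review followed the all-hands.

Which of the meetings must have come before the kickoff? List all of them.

Directly stated before the kickoff: the onboarding and the standup.
The all-hands reaches the kickoff via the all-hands → the onboarding → the kickoff.
The budget sync reaches the kickoff via the budget sync → the standup → the kickoff.
The design review reaches the kickoff via the design review → the onboarding → the kickoff.
No chain forces the client call ahead of the kickoff.

the all-hands, the budget sync, the design review, the onboarding, the standup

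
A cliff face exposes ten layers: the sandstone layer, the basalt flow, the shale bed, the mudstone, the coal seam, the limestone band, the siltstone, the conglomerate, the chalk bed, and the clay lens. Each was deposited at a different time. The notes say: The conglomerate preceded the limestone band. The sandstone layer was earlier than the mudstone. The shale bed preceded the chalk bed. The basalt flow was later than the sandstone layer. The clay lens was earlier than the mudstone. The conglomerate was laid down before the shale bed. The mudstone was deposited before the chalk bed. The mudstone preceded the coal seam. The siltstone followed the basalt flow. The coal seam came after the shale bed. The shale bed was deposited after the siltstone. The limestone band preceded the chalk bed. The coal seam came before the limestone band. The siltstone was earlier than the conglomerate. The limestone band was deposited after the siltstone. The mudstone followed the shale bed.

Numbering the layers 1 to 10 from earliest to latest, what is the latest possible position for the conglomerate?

The conglomerate must come before the chalk bed, the coal seam, the limestone band, the mudstone, and the shale bed — 5 layers forced after it.
Everything else can be placed before the conglomerate in some valid order, so the conglomerate can sit as late as position 10 − 5 = 5.

5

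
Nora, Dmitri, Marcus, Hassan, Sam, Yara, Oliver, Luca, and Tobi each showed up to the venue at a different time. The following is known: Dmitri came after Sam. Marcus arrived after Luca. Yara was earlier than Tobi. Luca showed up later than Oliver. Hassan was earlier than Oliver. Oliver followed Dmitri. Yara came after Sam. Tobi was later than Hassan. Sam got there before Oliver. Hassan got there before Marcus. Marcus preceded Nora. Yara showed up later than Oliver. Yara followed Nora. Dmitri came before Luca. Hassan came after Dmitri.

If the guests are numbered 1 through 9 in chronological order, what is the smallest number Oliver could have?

Dmitri, Hassan, and Sam must all come before Oliver — 3 forced predecessors.
Nothing else is forced ahead of Oliver, so their earliest slot is position 3 + 1 = 4.

4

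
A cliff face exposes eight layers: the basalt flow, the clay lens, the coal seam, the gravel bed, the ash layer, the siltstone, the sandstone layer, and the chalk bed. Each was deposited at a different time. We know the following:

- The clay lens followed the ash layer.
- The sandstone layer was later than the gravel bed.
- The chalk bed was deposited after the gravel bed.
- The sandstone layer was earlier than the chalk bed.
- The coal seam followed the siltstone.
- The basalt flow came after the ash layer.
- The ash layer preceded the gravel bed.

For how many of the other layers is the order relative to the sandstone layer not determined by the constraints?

Forced before the sandstone layer: the ash layer and the gravel bed; forced after the sandstone layer: the chalk bed.
That leaves the basalt flow, the clay lens, the coal seam, and the siltstone with no forced order relative to the sandstone layer — 4.

4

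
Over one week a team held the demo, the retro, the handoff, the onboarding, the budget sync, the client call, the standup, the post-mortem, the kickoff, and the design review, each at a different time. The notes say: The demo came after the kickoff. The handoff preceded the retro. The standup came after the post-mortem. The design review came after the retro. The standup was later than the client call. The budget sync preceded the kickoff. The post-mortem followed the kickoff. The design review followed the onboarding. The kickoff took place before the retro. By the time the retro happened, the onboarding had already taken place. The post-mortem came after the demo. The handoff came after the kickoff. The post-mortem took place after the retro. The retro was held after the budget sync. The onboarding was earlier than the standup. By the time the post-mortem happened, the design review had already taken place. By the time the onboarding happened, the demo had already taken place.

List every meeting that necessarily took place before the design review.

Directly stated before the design review: the onboarding and the retro.
The budget sync reaches the design review via the budget sync → the retro → the design review.
The demo reaches the design review via the demo → the onboarding → the design review.
The handoff reaches the design review via the handoff → the retro → the design review.
Likewise the kickoff reaches the design review by chaining the stated constraints.

the budget sync, the demo, the handoff, the kickoff, the onboarding, the retro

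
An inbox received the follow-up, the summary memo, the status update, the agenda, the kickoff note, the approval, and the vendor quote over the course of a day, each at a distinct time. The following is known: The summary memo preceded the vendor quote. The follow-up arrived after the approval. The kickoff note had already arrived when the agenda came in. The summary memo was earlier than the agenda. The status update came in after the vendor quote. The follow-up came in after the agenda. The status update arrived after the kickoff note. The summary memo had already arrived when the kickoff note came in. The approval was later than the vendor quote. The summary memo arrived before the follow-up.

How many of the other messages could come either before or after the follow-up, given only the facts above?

1

Forced before the follow-up: the agenda, the approval, the kickoff note, the summary memo, and the vendor quote.
That leaves the status update with no forced order relative to the follow-up — 1.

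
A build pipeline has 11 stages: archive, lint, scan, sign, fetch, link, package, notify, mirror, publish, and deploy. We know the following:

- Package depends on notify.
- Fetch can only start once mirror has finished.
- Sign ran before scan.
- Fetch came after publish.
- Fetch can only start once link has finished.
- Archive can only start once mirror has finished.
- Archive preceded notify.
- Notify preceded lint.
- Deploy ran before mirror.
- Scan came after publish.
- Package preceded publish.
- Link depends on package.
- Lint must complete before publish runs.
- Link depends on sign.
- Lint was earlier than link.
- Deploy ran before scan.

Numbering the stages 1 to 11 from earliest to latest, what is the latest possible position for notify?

Notify must come before fetch, link, lint, package, publish, and scan — 6 stages forced after it.
Everything else can be placed before notify in some valid order, so notify can sit as late as position 11 − 6 = 5.

5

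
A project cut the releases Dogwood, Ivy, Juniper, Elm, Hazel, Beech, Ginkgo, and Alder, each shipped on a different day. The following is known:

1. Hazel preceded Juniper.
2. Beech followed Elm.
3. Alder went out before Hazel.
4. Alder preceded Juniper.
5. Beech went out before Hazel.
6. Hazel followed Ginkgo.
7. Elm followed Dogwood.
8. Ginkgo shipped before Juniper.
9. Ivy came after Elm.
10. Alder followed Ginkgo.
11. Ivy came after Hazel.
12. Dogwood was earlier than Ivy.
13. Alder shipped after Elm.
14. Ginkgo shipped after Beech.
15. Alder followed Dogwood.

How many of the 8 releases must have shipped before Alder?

4

Directly stated before Alder: Dogwood, Elm, and Ginkgo.
Beech reaches Alder via Beech → Ginkgo → Alder.
That's Beech, Dogwood, Elm, and Ginkgo — 4 in all.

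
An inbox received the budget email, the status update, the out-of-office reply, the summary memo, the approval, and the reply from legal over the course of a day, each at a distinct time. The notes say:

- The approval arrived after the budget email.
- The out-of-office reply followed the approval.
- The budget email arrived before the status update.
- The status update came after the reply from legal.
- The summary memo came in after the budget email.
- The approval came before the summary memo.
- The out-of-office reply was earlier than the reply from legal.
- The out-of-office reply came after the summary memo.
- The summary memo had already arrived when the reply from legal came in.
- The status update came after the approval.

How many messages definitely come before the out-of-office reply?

Directly stated before the out-of-office reply: the approval and the summary memo.
The budget email reaches the out-of-office reply via the budget email → the summary memo → the out-of-office reply.
That's the approval, the budget email, and the summary memo — 3 in all.

3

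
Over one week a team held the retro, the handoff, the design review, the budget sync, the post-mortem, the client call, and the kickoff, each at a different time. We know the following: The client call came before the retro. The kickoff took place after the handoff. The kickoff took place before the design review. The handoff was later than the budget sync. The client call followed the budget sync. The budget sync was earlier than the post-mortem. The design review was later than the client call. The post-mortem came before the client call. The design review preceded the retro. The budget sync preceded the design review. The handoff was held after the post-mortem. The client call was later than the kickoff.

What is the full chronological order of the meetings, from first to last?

the budget sync, the post-mortem, the handoff, the kickoff, the client call, the design review, the retro

The constraints fix every adjacent pair, so only one ordering works:
the budget sync → the post-mortem → the handoff → the kickoff → the client call → the design review → the retro.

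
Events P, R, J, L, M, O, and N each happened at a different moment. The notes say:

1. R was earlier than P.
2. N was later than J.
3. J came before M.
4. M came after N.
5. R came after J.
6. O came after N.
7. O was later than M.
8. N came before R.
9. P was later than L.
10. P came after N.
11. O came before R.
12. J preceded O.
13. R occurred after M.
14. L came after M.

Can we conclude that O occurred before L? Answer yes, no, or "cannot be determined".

No chain of stated constraints runs from O to L, and none runs from L to O either.
So the relative order of O and L is not fixed by the given facts.

cannot be determined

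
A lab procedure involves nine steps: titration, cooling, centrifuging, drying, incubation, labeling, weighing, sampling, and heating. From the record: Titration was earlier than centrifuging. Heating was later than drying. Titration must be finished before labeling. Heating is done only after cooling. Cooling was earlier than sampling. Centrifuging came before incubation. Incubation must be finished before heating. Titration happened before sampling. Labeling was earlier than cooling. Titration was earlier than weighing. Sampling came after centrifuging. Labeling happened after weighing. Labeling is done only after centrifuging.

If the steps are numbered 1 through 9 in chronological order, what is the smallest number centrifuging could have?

2

Titration must come before centrifuging — 1 forced predecessor.
Nothing else is forced ahead of centrifuging, so its earliest slot is position 1 + 1 = 2.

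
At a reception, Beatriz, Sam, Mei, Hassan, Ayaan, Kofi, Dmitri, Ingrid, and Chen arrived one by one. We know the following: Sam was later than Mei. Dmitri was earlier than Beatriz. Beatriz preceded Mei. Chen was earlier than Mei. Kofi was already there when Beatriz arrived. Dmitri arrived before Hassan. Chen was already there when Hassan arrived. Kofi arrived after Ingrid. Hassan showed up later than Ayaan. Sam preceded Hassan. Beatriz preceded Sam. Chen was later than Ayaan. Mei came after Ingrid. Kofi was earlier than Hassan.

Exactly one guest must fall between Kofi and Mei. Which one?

Beatriz

Tracing the constraints gives Kofi → Beatriz → Mei, so Beatriz sits after Kofi and before Mei.
No other guest is forced both after Kofi and before Mei.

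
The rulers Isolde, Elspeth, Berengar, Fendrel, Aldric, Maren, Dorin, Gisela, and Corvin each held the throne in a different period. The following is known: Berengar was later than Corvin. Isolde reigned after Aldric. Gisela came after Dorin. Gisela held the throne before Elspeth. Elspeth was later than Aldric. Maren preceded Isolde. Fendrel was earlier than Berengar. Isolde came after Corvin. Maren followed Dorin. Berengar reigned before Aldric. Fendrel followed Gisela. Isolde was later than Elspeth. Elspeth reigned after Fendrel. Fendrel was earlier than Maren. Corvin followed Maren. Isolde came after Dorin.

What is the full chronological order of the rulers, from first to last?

Dorin, Gisela, Fendrel, Maren, Corvin, Berengar, Aldric, Elspeth, Isolde

The constraints fix every adjacent pair, so only one ordering works:
Dorin → Gisela → Fendrel → Maren → Corvin → Berengar → Aldric → Elspeth → Isolde.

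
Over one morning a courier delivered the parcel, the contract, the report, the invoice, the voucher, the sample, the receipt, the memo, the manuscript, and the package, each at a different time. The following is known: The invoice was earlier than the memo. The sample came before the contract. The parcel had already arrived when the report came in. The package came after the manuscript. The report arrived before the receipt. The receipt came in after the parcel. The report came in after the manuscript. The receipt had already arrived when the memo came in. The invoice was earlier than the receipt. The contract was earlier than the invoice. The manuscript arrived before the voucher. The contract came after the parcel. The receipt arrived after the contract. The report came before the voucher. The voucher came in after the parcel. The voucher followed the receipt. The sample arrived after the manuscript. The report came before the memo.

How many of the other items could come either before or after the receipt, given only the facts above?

1

Forced before the receipt: the contract, the invoice, the manuscript, the parcel, the report, and the sample; forced after the receipt: the memo and the voucher.
That leaves the package with no forced order relative to the receipt — 1.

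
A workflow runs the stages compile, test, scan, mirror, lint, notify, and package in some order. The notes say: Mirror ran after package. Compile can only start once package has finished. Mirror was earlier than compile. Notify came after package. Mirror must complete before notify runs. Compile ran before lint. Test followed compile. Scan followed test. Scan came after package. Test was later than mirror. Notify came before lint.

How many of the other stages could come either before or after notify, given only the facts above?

Forced before notify: mirror and package; forced after notify: lint.
That leaves compile, scan, and test with no forced order relative to notify — 3.

3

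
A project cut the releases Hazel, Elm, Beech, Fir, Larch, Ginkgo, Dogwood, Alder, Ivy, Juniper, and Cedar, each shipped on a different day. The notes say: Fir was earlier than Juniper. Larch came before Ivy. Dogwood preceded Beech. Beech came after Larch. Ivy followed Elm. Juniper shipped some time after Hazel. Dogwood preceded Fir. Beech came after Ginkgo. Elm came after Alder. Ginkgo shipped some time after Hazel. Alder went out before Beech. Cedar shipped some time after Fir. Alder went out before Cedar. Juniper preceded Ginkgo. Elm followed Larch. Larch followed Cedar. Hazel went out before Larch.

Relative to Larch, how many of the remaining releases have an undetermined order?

2

Forced before Larch: Alder, Cedar, Dogwood, Fir, and Hazel; forced after Larch: Beech, Elm, and Ivy.
That leaves Ginkgo and Juniper with no forced order relative to Larch — 2.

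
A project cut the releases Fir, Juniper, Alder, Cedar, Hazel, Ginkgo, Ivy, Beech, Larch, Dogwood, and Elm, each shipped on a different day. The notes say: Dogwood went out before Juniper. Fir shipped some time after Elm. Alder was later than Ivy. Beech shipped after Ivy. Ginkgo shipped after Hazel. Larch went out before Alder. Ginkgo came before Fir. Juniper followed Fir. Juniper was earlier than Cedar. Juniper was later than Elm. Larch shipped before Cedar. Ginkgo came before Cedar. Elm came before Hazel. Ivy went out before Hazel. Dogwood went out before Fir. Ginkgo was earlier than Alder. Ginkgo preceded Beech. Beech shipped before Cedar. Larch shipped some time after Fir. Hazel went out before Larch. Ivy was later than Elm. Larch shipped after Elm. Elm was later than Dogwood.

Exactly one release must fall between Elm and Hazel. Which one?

Tracing the constraints gives Elm → Ivy → Hazel, so Ivy sits after Elm and before Hazel.
No other release is forced both after Elm and before Hazel.

Ivy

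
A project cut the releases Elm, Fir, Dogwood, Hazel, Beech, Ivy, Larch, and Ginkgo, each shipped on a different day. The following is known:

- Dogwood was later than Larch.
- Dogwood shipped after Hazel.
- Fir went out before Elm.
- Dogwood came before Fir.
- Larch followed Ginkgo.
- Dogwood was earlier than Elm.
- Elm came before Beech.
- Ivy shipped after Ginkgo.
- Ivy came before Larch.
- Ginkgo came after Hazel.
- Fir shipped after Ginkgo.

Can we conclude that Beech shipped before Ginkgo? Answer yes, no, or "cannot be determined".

no

Tracing the constraints gives Ginkgo → Fir → Elm → Beech, so Ginkgo must come before Beech.
That means Beech cannot be before Ginkgo.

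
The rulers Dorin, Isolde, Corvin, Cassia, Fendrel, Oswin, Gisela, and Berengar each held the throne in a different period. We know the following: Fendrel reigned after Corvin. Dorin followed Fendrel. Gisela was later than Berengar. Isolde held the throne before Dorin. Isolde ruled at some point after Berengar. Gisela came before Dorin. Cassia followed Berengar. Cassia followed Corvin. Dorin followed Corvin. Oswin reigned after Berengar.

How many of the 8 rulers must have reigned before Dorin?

5

Directly stated before Dorin: Corvin, Fendrel, Gisela, and Isolde.
Berengar reaches Dorin via Berengar → Isolde → Dorin.
That's Berengar, Corvin, Fendrel, Gisela, and Isolde — 5 in all.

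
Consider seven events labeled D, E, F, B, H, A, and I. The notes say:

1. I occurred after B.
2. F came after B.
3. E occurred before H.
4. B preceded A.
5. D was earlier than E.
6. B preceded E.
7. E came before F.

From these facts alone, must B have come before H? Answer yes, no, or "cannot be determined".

yes

Chain the constraints: B → E → H. Each link is directly stated, so B comes before H.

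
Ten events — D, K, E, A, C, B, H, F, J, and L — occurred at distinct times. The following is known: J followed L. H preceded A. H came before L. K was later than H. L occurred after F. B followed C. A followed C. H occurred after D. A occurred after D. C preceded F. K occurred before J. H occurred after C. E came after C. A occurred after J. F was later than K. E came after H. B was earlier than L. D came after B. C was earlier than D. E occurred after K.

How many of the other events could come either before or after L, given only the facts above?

Forced before L: B, C, D, F, H, and K; forced after L: A and J.
That leaves E with no forced order relative to L — 1.

1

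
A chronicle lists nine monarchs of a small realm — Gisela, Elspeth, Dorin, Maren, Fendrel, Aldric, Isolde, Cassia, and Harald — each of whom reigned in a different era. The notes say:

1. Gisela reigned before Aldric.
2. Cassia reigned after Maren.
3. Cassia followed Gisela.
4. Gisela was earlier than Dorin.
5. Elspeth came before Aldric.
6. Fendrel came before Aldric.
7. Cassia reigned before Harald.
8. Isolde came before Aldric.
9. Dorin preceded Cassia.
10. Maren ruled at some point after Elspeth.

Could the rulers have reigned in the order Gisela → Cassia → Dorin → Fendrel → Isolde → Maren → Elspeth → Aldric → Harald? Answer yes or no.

The constraints require Maren before Cassia, but in the proposed sequence Cassia appears ahead of Maren. That one violation is enough.

no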